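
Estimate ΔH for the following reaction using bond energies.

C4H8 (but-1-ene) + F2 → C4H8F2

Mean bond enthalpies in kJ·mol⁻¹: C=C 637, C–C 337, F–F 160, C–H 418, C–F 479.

Bonds broken (reactants):
  C–C: 2 × 337 = 674
  C–H: 8 × 418 = 3344
  C=C: 1 × 637 = 637
  F–F: 1 × 160 = 160
  Σ(broken) = 4815 kJ
Bonds formed (products):
  C–C: 3 × 337 = 1011
  C–F: 2 × 479 = 958
  C–H: 8 × 418 = 3344
  Σ(formed) = 5313 kJ
ΔH = Σ(broken) − Σ(formed) = 4815 − 5313 = −498 kJ

ΔH ≈ −498 kJ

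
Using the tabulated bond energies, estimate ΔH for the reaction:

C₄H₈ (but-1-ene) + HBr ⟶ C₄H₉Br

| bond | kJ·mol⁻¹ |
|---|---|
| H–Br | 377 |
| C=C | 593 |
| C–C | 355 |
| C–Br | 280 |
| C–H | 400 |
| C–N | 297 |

Bonds broken (reactants):
  C–C: 2 × 355 = 710
  C–H: 8 × 400 = 3200
  C=C: 1 × 593 = 593
  H–Br: 1 × 377 = 377
  Σ(broken) = 4880 kJ
Bonds formed (products):
  C–Br: 1 × 280 = 280
  C–C: 3 × 355 = 1065
  C–H: 9 × 400 = 3600
  Σ(formed) = 4945 kJ
ΔH = Σ(broken) − Σ(formed) = 4880 − 4945 = −65 kJ

ΔH ≈ −65 kJ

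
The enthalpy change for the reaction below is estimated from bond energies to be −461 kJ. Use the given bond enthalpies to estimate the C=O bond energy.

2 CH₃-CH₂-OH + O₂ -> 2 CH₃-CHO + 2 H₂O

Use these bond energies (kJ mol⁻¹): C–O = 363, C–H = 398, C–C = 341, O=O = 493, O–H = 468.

D(C=O) ≈ 770 kJ/mol

Let D be the C=O bond energy.
Σ(broken) = 2×341 + 10×398 + 2×363 + 2×468 + 1×493 = 6817
Σ(formed) = 2×341 + 8×398 + 2×D + 4×468 = 5738 + 2D
ΔH = Σ(broken) − Σ(formed) = (6817) − (5738 + 2D) = +1079 − 2D
Setting this equal to −461 kJ gives 2D = 1540, so D = 770 kJ/mol.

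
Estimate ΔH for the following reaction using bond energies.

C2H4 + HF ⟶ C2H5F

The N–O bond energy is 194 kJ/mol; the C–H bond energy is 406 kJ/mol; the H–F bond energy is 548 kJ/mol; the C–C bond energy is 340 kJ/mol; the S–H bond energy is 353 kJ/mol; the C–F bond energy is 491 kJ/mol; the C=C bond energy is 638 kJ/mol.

ΔH ≈ −51 kJ

Bonds broken (reactants):
  C–H: 4 × 406 = 1624
  C=C: 1 × 638 = 638
  H–F: 1 × 548 = 548
  Σ(broken) = 2810 kJ
Bonds formed (products):
  C–C: 1 × 340 = 340
  C–F: 1 × 491 = 491
  C–H: 5 × 406 = 2030
  Σ(formed) = 2861 kJ
ΔH = Σ(broken) − Σ(formed) = 2810 − 2861 = −51 kJ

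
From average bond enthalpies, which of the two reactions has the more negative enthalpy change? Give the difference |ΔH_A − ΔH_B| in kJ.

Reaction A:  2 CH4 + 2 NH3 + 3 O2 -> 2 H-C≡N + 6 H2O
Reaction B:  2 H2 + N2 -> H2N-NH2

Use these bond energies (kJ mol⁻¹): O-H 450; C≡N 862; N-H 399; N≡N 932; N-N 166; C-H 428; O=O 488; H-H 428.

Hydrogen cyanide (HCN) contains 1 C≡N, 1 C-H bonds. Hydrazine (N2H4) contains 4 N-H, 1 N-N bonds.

Reaction A, by 724 kJ

Reaction A:
  Bonds broken (reactants):
    C-H: 8 × 428 = 3424
    N-H: 6 × 399 = 2394
    O=O: 3 × 488 = 1464
    Σ(broken) = 7282 kJ
  Bonds formed (products):
    C≡N: 2 × 862 = 1724
    C-H: 2 × 428 = 856
    O-H: 12 × 450 = 5400
    Σ(formed) = 7980 kJ
  ΔH_A = 7282 − 7980 = −698 kJ
Reaction B:
  Bonds broken (reactants):
    H-H: 2 × 428 = 856
    N≡N: 1 × 932 = 932
    Σ(broken) = 1788 kJ
  Bonds formed (products):
    N-H: 4 × 399 = 1596
    N-N: 1 × 166 = 166
    Σ(formed) = 1762 kJ
  ΔH_B = 1788 − 1762 = +26 kJ
ΔH_A − ΔH_B = −724 kJ, so reaction A has the more negative ΔH; |ΔH_A − ΔH_B| = 724 kJ.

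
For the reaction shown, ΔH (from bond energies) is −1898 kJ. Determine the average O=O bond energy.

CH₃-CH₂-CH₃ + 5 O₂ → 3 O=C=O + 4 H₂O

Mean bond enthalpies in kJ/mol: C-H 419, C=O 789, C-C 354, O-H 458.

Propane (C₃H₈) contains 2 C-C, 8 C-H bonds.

Let D be the O=O bond energy.
Σ(broken) = 2×354 + 8×419 + 5×D = 4060 + 5D
Σ(formed) = 6×789 + 8×458 = 8398
ΔH = Σ(broken) − Σ(formed) = (4060 + 5D) − (8398) = −4338 + 5D
Setting this equal to −1898 kJ gives 5D = 2440, so D = 488 kJ/mol.

D(O=O) ≈ 488 kJ/mol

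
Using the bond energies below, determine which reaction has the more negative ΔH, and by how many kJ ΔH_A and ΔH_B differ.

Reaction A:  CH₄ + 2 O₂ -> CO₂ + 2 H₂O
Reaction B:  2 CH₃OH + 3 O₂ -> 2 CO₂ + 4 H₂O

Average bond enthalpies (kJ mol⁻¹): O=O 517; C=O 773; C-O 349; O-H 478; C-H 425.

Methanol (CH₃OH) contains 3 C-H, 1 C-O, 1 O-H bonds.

Reaction B, by 437 kJ

Reaction A:
  Bonds broken (reactants):
    C-H: 4 × 425 = 1700
    O=O: 2 × 517 = 1034
    Σ(broken) = 2734 kJ
  Bonds formed (products):
    C=O: 2 × 773 = 1546
    O-H: 4 × 478 = 1912
    Σ(formed) = 3458 kJ
  ΔH_A = 2734 − 3458 = −724 kJ
Reaction B:
  Bonds broken (reactants):
    C-H: 6 × 425 = 2550
    C-O: 2 × 349 = 698
    O-H: 2 × 478 = 956
    O=O: 3 × 517 = 1551
    Σ(broken) = 5755 kJ
  Bonds formed (products):
    C=O: 4 × 773 = 3092
    O-H: 8 × 478 = 3824
    Σ(formed) = 6916 kJ
  ΔH_B = 5755 − 6916 = −1161 kJ
ΔH_A − ΔH_B = +437 kJ, so reaction B has the more negative ΔH; |ΔH_A − ΔH_B| = 437 kJ.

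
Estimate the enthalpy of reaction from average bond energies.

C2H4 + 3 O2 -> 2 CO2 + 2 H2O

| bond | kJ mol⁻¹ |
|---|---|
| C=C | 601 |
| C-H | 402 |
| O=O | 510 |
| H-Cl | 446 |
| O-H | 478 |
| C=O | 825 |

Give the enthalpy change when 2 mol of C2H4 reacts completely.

ΔH = −2946 kJ

Bonds broken (reactants):
  C-H: 4 × 402 = 1608
  C=C: 1 × 601 = 601
  O=O: 3 × 510 = 1530
  Σ(broken) = 3739 kJ
Bonds formed (products):
  C=O: 4 × 825 = 3300
  O-H: 4 × 478 = 1912
  Σ(formed) = 5212 kJ
ΔH = Σ(broken) − Σ(formed) = 3739 − 5212 = −1473 kJ
For 2× the reaction as written: 2 × (−1473) = −2946 kJ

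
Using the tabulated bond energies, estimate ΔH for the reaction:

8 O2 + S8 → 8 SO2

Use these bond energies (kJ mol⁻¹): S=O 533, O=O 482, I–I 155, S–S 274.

Bonds broken (reactants):
  O=O: 8 × 482 = 3856
  S–S: 8 × 274 = 2192
  Σ(broken) = 6048 kJ
Bonds formed (products):
  S=O: 16 × 533 = 8528
  Σ(formed) = 8528 kJ
ΔH = Σ(broken) − Σ(formed) = 6048 − 8528 = −2480 kJ

ΔH ≈ −2480 kJ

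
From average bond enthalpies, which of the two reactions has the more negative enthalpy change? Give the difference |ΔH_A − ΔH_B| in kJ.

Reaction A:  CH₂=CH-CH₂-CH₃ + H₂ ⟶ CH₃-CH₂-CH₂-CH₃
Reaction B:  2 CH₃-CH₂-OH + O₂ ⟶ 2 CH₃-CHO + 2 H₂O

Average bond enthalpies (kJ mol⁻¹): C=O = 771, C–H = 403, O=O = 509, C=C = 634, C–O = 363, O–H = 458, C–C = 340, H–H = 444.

Reaction B, by 349 kJ

Reaction A:
  Bonds broken (reactants):
    C–C: 2 × 340 = 680
    C–H: 8 × 403 = 3224
    C=C: 1 × 634 = 634
    H–H: 1 × 444 = 444
    Σ(broken) = 4982 kJ
  Bonds formed (products):
    C–C: 3 × 340 = 1020
    C–H: 10 × 403 = 4030
    Σ(formed) = 5050 kJ
  ΔH_A = 4982 − 5050 = −68 kJ
Reaction B:
  Bonds broken (reactants):
    C–C: 2 × 340 = 680
    C–H: 10 × 403 = 4030
    C–O: 2 × 363 = 726
    O–H: 2 × 458 = 916
    O=O: 1 × 509 = 509
    Σ(broken) = 6861 kJ
  Bonds formed (products):
    C–C: 2 × 340 = 680
    C–H: 8 × 403 = 3224
    C=O: 2 × 771 = 1542
    O–H: 4 × 458 = 1832
    Σ(formed) = 7278 kJ
  ΔH_B = 6861 − 7278 = −417 kJ
ΔH_A − ΔH_B = +349 kJ, so reaction B has the more negative ΔH; |ΔH_A − ΔH_B| = 349 kJ.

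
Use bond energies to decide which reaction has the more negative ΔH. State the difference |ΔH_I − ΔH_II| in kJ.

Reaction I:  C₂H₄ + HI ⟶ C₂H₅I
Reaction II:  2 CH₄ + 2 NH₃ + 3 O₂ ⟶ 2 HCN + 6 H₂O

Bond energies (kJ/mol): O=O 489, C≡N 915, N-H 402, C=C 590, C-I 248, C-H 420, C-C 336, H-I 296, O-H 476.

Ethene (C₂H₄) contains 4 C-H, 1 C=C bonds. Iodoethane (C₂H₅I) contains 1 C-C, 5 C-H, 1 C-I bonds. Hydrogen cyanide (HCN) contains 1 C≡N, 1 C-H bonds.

Reaction I:
  Bonds broken (reactants):
    C-H: 4 × 420 = 1680
    C=C: 1 × 590 = 590
    H-I: 1 × 296 = 296
    Σ(broken) = 2566 kJ
  Bonds formed (products):
    C-C: 1 × 336 = 336
    C-H: 5 × 420 = 2100
    C-I: 1 × 248 = 248
    Σ(formed) = 2684 kJ
  ΔH_I = 2566 − 2684 = −118 kJ
Reaction II:
  Bonds broken (reactants):
    C-H: 8 × 420 = 3360
    N-H: 6 × 402 = 2412
    O=O: 3 × 489 = 1467
    Σ(broken) = 7239 kJ
  Bonds formed (products):
    C≡N: 2 × 915 = 1830
    C-H: 2 × 420 = 840
    O-H: 12 × 476 = 5712
    Σ(formed) = 8382 kJ
  ΔH_II = 7239 − 8382 = −1143 kJ
ΔH_I − ΔH_II = +1025 kJ, so reaction II has the more negative ΔH; |ΔH_I − ΔH_II| = 1025 kJ.

Reaction II, by 1025 kJ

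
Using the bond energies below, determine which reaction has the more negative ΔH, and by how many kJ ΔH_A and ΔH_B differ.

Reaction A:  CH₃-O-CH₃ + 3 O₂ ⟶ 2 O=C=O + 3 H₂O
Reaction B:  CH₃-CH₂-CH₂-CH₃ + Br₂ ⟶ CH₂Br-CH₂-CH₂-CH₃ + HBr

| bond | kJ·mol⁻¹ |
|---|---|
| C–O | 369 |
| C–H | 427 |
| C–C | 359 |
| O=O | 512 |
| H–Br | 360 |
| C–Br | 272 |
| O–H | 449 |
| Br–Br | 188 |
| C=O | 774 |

Reaction A:
  Bonds broken (reactants):
    C–H: 6 × 427 = 2562
    C–O: 2 × 369 = 738
    O=O: 3 × 512 = 1536
    Σ(broken) = 4836 kJ
  Bonds formed (products):
    C=O: 4 × 774 = 3096
    O–H: 6 × 449 = 2694
    Σ(formed) = 5790 kJ
  ΔH_A = 4836 − 5790 = −954 kJ
Reaction B:
  Bonds broken (reactants):
    Br–Br: 1 × 188 = 188
    C–C: 3 × 359 = 1077
    C–H: 10 × 427 = 4270
    Σ(broken) = 5535 kJ
  Bonds formed (products):
    C–Br: 1 × 272 = 272
    C–C: 3 × 359 = 1077
    C–H: 9 × 427 = 3843
    H–Br: 1 × 360 = 360
    Σ(formed) = 5552 kJ
  ΔH_B = 5535 − 5552 = −17 kJ
ΔH_A − ΔH_B = −937 kJ, so reaction A has the more negative ΔH; |ΔH_A − ΔH_B| = 937 kJ.

Reaction A, by 937 kJ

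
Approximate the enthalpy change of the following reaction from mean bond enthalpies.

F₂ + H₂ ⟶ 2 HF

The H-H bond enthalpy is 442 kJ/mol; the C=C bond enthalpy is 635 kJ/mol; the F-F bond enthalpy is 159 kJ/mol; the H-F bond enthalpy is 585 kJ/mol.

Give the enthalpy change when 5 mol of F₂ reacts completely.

ΔH = −2845 kJ

Bonds broken (reactants):
  F-F: 1 × 159 = 159
  H-H: 1 × 442 = 442
  Σ(broken) = 601 kJ
Bonds formed (products):
  H-F: 2 × 585 = 1170
  Σ(formed) = 1170 kJ
ΔH = Σ(broken) − Σ(formed) = 601 − 1170 = −569 kJ
For 5× the reaction as written: 5 × (−569) = −2845 kJ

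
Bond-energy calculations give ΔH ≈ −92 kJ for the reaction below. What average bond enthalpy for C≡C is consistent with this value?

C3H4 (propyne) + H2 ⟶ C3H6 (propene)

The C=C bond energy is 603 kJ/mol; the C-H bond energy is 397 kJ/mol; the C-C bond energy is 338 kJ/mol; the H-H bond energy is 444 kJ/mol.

Let D be the C≡C bond energy.
Σ(broken) = 1×D + 1×338 + 4×397 + 1×444 = 2370 + D
Σ(formed) = 1×338 + 6×397 + 1×603 = 3323
ΔH = Σ(broken) − Σ(formed) = (2370 + D) − (3323) = −953 + D
Setting this equal to −92 kJ gives D = 861 kJ/mol.

D(C≡C) ≈ 861 kJ/mol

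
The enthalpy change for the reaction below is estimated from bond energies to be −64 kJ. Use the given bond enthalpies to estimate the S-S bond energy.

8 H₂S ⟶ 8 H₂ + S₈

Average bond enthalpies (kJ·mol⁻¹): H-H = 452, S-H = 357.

Let D be the S-S bond energy.
Σ(broken) = 16×357 = 5712
Σ(formed) = 8×452 + 8×D = 3616 + 8D
ΔH = Σ(broken) − Σ(formed) = (5712) − (3616 + 8D) = +2096 − 8D
Setting this equal to −64 kJ gives 8D = 2160, so D = 270 kJ/mol.

D(S-S) ≈ 270 kJ/mol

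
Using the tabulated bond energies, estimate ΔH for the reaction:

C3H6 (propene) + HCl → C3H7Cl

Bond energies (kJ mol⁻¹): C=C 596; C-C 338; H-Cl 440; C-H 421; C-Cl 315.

Bonds broken (reactants):
  C-C: 1 × 338 = 338
  C-H: 6 × 421 = 2526
  C=C: 1 × 596 = 596
  H-Cl: 1 × 440 = 440
  Σ(broken) = 3900 kJ
Bonds formed (products):
  C-C: 2 × 338 = 676
  C-Cl: 1 × 315 = 315
  C-H: 7 × 421 = 2947
  Σ(formed) = 3938 kJ
ΔH = Σ(broken) − Σ(formed) = 3900 − 3938 = −38 kJ

ΔH ≈ −38 kJ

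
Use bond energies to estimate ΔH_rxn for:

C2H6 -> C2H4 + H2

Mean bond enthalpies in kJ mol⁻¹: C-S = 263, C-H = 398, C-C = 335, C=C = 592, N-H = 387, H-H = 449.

ΔH ≈ +90 kJ

Bonds broken (reactants):
  C-C: 1 × 335 = 335
  C-H: 6 × 398 = 2388
  Σ(broken) = 2723 kJ
Bonds formed (products):
  C-H: 4 × 398 = 1592
  C=C: 1 × 592 = 592
  H-H: 1 × 449 = 449
  Σ(formed) = 2633 kJ
ΔH = Σ(broken) − Σ(formed) = 2723 − 2633 = +90 kJ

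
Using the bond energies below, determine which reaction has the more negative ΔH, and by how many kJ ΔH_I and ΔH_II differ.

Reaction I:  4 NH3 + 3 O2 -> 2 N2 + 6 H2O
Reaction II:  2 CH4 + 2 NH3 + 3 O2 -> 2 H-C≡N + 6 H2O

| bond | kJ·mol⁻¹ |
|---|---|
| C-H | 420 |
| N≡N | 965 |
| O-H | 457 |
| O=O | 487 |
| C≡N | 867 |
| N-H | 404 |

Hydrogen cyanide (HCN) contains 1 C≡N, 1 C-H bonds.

Reaction I, by 292 kJ

Reaction I:
  Bonds broken (reactants):
    N-H: 12 × 404 = 4848
    O=O: 3 × 487 = 1461
    Σ(broken) = 6309 kJ
  Bonds formed (products):
    N≡N: 2 × 965 = 1930
    O-H: 12 × 457 = 5484
    Σ(formed) = 7414 kJ
  ΔH_I = 6309 − 7414 = −1105 kJ
Reaction II:
  Bonds broken (reactants):
    C-H: 8 × 420 = 3360
    N-H: 6 × 404 = 2424
    O=O: 3 × 487 = 1461
    Σ(broken) = 7245 kJ
  Bonds formed (products):
    C≡N: 2 × 867 = 1734
    C-H: 2 × 420 = 840
    O-H: 12 × 457 = 5484
    Σ(formed) = 8058 kJ
  ΔH_II = 7245 − 8058 = −813 kJ
ΔH_I − ΔH_II = −292 kJ, so reaction I has the more negative ΔH; |ΔH_I − ΔH_II| = 292 kJ.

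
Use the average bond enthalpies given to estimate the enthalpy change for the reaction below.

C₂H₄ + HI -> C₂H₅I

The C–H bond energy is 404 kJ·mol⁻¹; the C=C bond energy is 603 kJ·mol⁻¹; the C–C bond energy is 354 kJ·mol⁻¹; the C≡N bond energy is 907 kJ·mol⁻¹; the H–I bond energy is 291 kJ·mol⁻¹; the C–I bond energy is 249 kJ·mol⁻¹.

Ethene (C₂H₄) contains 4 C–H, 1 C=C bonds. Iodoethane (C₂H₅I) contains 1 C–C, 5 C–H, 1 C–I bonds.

Bonds broken (reactants):
  C–H: 4 × 404 = 1616
  C=C: 1 × 603 = 603
  H–I: 1 × 291 = 291
  Σ(broken) = 2510 kJ
Bonds formed (products):
  C–C: 1 × 354 = 354
  C–H: 5 × 404 = 2020
  C–I: 1 × 249 = 249
  Σ(formed) = 2623 kJ
ΔH = Σ(broken) − Σ(formed) = 2510 − 2623 = −113 kJ

ΔH ≈ −113 kJ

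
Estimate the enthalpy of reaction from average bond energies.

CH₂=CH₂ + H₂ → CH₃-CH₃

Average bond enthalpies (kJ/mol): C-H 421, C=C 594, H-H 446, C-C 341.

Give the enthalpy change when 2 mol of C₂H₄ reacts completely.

ΔH = −286 kJ

Bonds broken (reactants):
  C-H: 4 × 421 = 1684
  C=C: 1 × 594 = 594
  H-H: 1 × 446 = 446
  Σ(broken) = 2724 kJ
Bonds formed (products):
  C-C: 1 × 341 = 341
  C-H: 6 × 421 = 2526
  Σ(formed) = 2867 kJ
ΔH = Σ(broken) − Σ(formed) = 2724 − 2867 = −143 kJ
For 2× the reaction as written: 2 × (−143) = −286 kJ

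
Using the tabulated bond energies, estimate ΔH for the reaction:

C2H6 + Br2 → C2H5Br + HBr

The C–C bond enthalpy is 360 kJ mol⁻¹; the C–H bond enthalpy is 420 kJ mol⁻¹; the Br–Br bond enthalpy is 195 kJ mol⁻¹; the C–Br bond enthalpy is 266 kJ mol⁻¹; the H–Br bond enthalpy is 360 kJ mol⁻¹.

ΔH ≈ −11 kJ

Bonds broken (reactants):
  Br–Br: 1 × 195 = 195
  C–C: 1 × 360 = 360
  C–H: 6 × 420 = 2520
  Σ(broken) = 3075 kJ
Bonds formed (products):
  C–Br: 1 × 266 = 266
  C–C: 1 × 360 = 360
  C–H: 5 × 420 = 2100
  H–Br: 1 × 360 = 360
  Σ(formed) = 3086 kJ
ΔH = Σ(broken) − Σ(formed) = 3075 − 3086 = −11 kJ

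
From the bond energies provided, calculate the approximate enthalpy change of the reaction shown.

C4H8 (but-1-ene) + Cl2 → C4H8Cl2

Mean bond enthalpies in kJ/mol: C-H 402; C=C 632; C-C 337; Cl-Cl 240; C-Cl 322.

Bonds broken (reactants):
  C-C: 2 × 337 = 674
  C-H: 8 × 402 = 3216
  C=C: 1 × 632 = 632
  Cl-Cl: 1 × 240 = 240
  Σ(broken) = 4762 kJ
Bonds formed (products):
  C-C: 3 × 337 = 1011
  C-Cl: 2 × 322 = 644
  C-H: 8 × 402 = 3216
  Σ(formed) = 4871 kJ
ΔH = Σ(broken) − Σ(formed) = 4762 − 4871 = −109 kJ

ΔH ≈ −109 kJ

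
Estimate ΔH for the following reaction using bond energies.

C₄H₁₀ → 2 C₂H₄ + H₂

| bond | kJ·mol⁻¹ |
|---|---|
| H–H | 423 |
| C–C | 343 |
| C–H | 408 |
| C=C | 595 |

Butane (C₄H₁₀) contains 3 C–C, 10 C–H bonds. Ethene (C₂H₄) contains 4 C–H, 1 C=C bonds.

ΔH ≈ +232 kJ

Bonds broken (reactants):
  C–C: 3 × 343 = 1029
  C–H: 10 × 408 = 4080
  Σ(broken) = 5109 kJ
Bonds formed (products):
  C–H: 8 × 408 = 3264
  C=C: 2 × 595 = 1190
  H–H: 1 × 423 = 423
  Σ(formed) = 4877 kJ
ΔH = Σ(broken) − Σ(formed) = 5109 − 4877 = +232 kJ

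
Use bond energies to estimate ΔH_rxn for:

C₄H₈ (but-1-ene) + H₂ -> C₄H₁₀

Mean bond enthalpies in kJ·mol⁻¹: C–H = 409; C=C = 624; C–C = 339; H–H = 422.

Bonds broken (reactants):
  C–C: 2 × 339 = 678
  C–H: 8 × 409 = 3272
  C=C: 1 × 624 = 624
  H–H: 1 × 422 = 422
  Σ(broken) = 4996 kJ
Bonds formed (products):
  C–C: 3 × 339 = 1017
  C–H: 10 × 409 = 4090
  Σ(formed) = 5107 kJ
ΔH = Σ(broken) − Σ(formed) = 4996 − 5107 = −111 kJ

ΔH ≈ −111 kJ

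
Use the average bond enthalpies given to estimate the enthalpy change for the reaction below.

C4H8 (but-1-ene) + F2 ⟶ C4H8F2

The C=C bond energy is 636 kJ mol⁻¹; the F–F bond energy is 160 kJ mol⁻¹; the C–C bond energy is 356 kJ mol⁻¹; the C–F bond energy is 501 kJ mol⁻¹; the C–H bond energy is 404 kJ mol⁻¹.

Bonds broken (reactants):
  C–C: 2 × 356 = 712
  C–H: 8 × 404 = 3232
  C=C: 1 × 636 = 636
  F–F: 1 × 160 = 160
  Σ(broken) = 4740 kJ
Bonds formed (products):
  C–C: 3 × 356 = 1068
  C–F: 2 × 501 = 1002
  C–H: 8 × 404 = 3232
  Σ(formed) = 5302 kJ
ΔH = Σ(broken) − Σ(formed) = 4740 − 5302 = −562 kJ

ΔH ≈ −562 kJ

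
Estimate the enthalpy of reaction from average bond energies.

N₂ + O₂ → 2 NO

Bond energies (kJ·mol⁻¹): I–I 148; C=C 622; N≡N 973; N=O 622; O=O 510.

Bonds broken (reactants):
  N≡N: 1 × 973 = 973
  O=O: 1 × 510 = 510
  Σ(broken) = 1483 kJ
Bonds formed (products):
  N=O: 2 × 622 = 1244
  Σ(formed) = 1244 kJ
ΔH = Σ(broken) − Σ(formed) = 1483 − 1244 = +239 kJ

ΔH ≈ +239 kJ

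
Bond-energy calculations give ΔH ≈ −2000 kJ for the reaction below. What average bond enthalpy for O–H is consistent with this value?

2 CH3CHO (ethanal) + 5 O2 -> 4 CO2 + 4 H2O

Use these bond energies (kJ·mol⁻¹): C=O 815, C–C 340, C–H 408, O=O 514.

D(O–H) ≈ 453 kJ/mol

Let D be the O–H bond energy.
Σ(broken) = 2×340 + 8×408 + 2×815 + 5×514 = 8144
Σ(formed) = 8×815 + 8×D = 6520 + 8D
ΔH = Σ(broken) − Σ(formed) = (8144) − (6520 + 8D) = +1624 − 8D
Setting this equal to −2000 kJ gives 8D = 3624, so D = 453 kJ/mol.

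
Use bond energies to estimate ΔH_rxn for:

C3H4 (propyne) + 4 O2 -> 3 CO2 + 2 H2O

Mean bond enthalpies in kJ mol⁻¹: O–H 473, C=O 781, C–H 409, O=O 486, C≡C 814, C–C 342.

ΔH ≈ −1842 kJ

Bonds broken (reactants):
  C≡C: 1 × 814 = 814
  C–C: 1 × 342 = 342
  C–H: 4 × 409 = 1636
  O=O: 4 × 486 = 1944
  Σ(broken) = 4736 kJ
Bonds formed (products):
  C=O: 6 × 781 = 4686
  O–H: 4 × 473 = 1892
  Σ(formed) = 6578 kJ
ΔH = Σ(broken) − Σ(formed) = 4736 − 6578 = −1842 kJ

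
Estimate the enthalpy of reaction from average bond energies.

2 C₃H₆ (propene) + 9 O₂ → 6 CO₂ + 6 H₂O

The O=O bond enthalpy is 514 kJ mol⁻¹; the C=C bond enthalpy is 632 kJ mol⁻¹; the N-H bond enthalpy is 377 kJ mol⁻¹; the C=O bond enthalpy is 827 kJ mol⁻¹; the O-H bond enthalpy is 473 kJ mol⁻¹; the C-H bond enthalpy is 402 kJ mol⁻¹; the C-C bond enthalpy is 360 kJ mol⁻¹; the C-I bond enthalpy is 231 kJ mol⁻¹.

ΔH ≈ −4166 kJ

Bonds broken (reactants):
  C-C: 2 × 360 = 720
  C-H: 12 × 402 = 4824
  C=C: 2 × 632 = 1264
  O=O: 9 × 514 = 4626
  Σ(broken) = 11434 kJ
Bonds formed (products):
  C=O: 12 × 827 = 9924
  O-H: 12 × 473 = 5676
  Σ(formed) = 15600 kJ
ΔH = Σ(broken) − Σ(formed) = 11434 − 15600 = −4166 kJ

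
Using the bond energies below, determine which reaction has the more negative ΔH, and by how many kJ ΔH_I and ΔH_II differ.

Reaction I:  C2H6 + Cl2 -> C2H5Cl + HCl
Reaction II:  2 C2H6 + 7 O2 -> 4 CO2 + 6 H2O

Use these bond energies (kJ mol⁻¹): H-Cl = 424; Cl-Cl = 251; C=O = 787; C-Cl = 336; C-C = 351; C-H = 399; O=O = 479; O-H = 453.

Reaction I:
  Bonds broken (reactants):
    C-C: 1 × 351 = 351
    C-H: 6 × 399 = 2394
    Cl-Cl: 1 × 251 = 251
    Σ(broken) = 2996 kJ
  Bonds formed (products):
    C-C: 1 × 351 = 351
    C-Cl: 1 × 336 = 336
    C-H: 5 × 399 = 1995
    H-Cl: 1 × 424 = 424
    Σ(formed) = 3106 kJ
  ΔH_I = 2996 − 3106 = −110 kJ
Reaction II:
  Bonds broken (reactants):
    C-C: 2 × 351 = 702
    C-H: 12 × 399 = 4788
    O=O: 7 × 479 = 3353
    Σ(broken) = 8843 kJ
  Bonds formed (products):
    C=O: 8 × 787 = 6296
    O-H: 12 × 453 = 5436
    Σ(formed) = 11732 kJ
  ΔH_II = 8843 − 11732 = −2889 kJ
ΔH_I − ΔH_II = +2779 kJ, so reaction II has the more negative ΔH; |ΔH_I − ΔH_II| = 2779 kJ.

Reaction II, by 2779 kJ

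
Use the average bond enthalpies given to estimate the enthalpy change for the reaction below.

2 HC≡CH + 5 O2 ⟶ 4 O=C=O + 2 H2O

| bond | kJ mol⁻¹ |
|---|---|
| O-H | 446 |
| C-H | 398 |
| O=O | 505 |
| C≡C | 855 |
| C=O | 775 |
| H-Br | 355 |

Bonds broken (reactants):
  C≡C: 2 × 855 = 1710
  C-H: 4 × 398 = 1592
  O=O: 5 × 505 = 2525
  Σ(broken) = 5827 kJ
Bonds formed (products):
  C=O: 8 × 775 = 6200
  O-H: 4 × 446 = 1784
  Σ(formed) = 7984 kJ
ΔH = Σ(broken) − Σ(formed) = 5827 − 7984 = −2157 kJ

ΔH ≈ −2157 kJ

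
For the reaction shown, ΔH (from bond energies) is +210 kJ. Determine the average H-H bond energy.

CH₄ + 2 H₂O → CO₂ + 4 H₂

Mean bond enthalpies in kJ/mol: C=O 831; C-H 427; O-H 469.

Let D be the H-H bond energy.
Σ(broken) = 4×427 + 4×469 = 3584
Σ(formed) = 2×831 + 4×D = 1662 + 4D
ΔH = Σ(broken) − Σ(formed) = (3584) − (1662 + 4D) = +1922 − 4D
Setting this equal to +210 kJ gives 4D = 1712, so D = 428 kJ/mol.

D(H-H) ≈ 428 kJ/mol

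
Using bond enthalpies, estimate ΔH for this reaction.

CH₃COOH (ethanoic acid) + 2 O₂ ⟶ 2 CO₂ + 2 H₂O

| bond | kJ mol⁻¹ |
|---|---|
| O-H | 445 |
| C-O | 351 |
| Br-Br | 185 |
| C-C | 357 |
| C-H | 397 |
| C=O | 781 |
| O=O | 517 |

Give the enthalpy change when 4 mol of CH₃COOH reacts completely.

ΔH = −2980 kJ

Bonds broken (reactants):
  C-C: 1 × 357 = 357
  C-H: 3 × 397 = 1191
  C-O: 1 × 351 = 351
  C=O: 1 × 781 = 781
  O-H: 1 × 445 = 445
  O=O: 2 × 517 = 1034
  Σ(broken) = 4159 kJ
Bonds formed (products):
  C=O: 4 × 781 = 3124
  O-H: 4 × 445 = 1780
  Σ(formed) = 4904 kJ
ΔH = Σ(broken) − Σ(formed) = 4159 − 4904 = −745 kJ
For 4× the reaction as written: 4 × (−745) = −2980 kJ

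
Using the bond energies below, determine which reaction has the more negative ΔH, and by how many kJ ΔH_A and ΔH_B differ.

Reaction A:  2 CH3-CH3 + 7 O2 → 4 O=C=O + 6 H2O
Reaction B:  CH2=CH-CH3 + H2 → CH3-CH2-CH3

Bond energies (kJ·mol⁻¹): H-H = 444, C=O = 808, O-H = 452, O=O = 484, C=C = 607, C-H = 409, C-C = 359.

Reaction A:
  Bonds broken (reactants):
    C-C: 2 × 359 = 718
    C-H: 12 × 409 = 4908
    O=O: 7 × 484 = 3388
    Σ(broken) = 9014 kJ
  Bonds formed (products):
    C=O: 8 × 808 = 6464
    O-H: 12 × 452 = 5424
    Σ(formed) = 11888 kJ
  ΔH_A = 9014 − 11888 = −2874 kJ
Reaction B:
  Bonds broken (reactants):
    C-C: 1 × 359 = 359
    C-H: 6 × 409 = 2454
    C=C: 1 × 607 = 607
    H-H: 1 × 444 = 444
    Σ(broken) = 3864 kJ
  Bonds formed (products):
    C-C: 2 × 359 = 718
    C-H: 8 × 409 = 3272
    Σ(formed) = 3990 kJ
  ΔH_B = 3864 − 3990 = −126 kJ
ΔH_A − ΔH_B = −2748 kJ, so reaction A has the more negative ΔH; |ΔH_A − ΔH_B| = 2748 kJ.

Reaction A, by 2748 kJ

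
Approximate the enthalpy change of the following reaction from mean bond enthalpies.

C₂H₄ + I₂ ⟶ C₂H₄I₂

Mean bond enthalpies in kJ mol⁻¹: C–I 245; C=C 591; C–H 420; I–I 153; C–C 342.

Bonds broken (reactants):
  C–H: 4 × 420 = 1680
  C=C: 1 × 591 = 591
  I–I: 1 × 153 = 153
  Σ(broken) = 2424 kJ
Bonds formed (products):
  C–C: 1 × 342 = 342
  C–H: 4 × 420 = 1680
  C–I: 2 × 245 = 490
  Σ(formed) = 2512 kJ
ΔH = Σ(broken) − Σ(formed) = 2424 − 2512 = −88 kJ

ΔH ≈ −88 kJ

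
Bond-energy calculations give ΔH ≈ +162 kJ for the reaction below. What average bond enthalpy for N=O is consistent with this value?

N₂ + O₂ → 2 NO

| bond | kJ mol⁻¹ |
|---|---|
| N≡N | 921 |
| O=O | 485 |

Let D be the N=O bond energy.
Σ(broken) = 1×921 + 1×485 = 1406
Σ(formed) = 2×D = 2D
ΔH = Σ(broken) − Σ(formed) = (1406) − (2D) = +1406 − 2D
Setting this equal to +162 kJ gives 2D = 1244, so D = 622 kJ/mol.

D(N=O) ≈ 622 kJ/mol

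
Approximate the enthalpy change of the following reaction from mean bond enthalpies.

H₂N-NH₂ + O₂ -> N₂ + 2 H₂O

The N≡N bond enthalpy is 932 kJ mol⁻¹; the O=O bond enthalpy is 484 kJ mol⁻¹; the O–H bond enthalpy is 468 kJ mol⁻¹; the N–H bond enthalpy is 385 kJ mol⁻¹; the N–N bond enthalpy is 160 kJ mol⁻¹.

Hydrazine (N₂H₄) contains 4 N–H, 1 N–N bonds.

ΔH ≈ −620 kJ

Bonds broken (reactants):
  N–H: 4 × 385 = 1540
  N–N: 1 × 160 = 160
  O=O: 1 × 484 = 484
  Σ(broken) = 2184 kJ
Bonds formed (products):
  N≡N: 1 × 932 = 932
  O–H: 4 × 468 = 1872
  Σ(formed) = 2804 kJ
ΔH = Σ(broken) − Σ(formed) = 2184 − 2804 = −620 kJ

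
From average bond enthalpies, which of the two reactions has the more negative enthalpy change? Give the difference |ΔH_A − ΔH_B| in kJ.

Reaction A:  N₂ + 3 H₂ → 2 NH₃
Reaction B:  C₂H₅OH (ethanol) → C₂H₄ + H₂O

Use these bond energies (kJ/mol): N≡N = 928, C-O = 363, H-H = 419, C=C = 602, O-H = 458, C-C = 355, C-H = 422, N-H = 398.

Reaction A:
  Bonds broken (reactants):
    H-H: 3 × 419 = 1257
    N≡N: 1 × 928 = 928
    Σ(broken) = 2185 kJ
  Bonds formed (products):
    N-H: 6 × 398 = 2388
    Σ(formed) = 2388 kJ
  ΔH_A = 2185 − 2388 = −203 kJ
Reaction B:
  Bonds broken (reactants):
    C-C: 1 × 355 = 355
    C-H: 5 × 422 = 2110
    C-O: 1 × 363 = 363
    O-H: 1 × 458 = 458
    Σ(broken) = 3286 kJ
  Bonds formed (products):
    C-H: 4 × 422 = 1688
    C=C: 1 × 602 = 602
    O-H: 2 × 458 = 916
    Σ(formed) = 3206 kJ
  ΔH_B = 3286 − 3206 = +80 kJ
ΔH_A − ΔH_B = −283 kJ, so reaction A has the more negative ΔH; |ΔH_A − ΔH_B| = 283 kJ.

Reaction A, by 283 kJ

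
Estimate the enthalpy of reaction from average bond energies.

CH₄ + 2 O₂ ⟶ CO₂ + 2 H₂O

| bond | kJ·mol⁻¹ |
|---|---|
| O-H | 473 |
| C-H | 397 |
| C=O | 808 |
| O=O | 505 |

Bonds broken (reactants):
  C-H: 4 × 397 = 1588
  O=O: 2 × 505 = 1010
  Σ(broken) = 2598 kJ
Bonds formed (products):
  C=O: 2 × 808 = 1616
  O-H: 4 × 473 = 1892
  Σ(formed) = 3508 kJ
ΔH = Σ(broken) − Σ(formed) = 2598 − 3508 = −910 kJ

ΔH ≈ −910 kJ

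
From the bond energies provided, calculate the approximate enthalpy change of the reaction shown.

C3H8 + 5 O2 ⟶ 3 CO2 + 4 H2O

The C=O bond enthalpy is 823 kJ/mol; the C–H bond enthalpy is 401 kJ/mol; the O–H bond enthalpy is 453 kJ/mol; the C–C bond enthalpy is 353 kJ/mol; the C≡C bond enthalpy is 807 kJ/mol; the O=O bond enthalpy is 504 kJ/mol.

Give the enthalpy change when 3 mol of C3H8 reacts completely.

Bonds broken (reactants):
  C–C: 2 × 353 = 706
  C–H: 8 × 401 = 3208
  O=O: 5 × 504 = 2520
  Σ(broken) = 6434 kJ
Bonds formed (products):
  C=O: 6 × 823 = 4938
  O–H: 8 × 453 = 3624
  Σ(formed) = 8562 kJ
ΔH = Σ(broken) − Σ(formed) = 6434 − 8562 = −2128 kJ
For 3× the reaction as written: 3 × (−2128) = −6384 kJ

ΔH = −6384 kJ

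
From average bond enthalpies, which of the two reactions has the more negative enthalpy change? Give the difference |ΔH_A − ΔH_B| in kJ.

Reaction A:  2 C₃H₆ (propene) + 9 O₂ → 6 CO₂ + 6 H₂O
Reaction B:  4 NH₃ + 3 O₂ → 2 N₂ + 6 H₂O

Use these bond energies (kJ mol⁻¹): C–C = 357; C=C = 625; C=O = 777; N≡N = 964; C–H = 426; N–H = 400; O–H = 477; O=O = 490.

Reaction A:
  Bonds broken (reactants):
    C–C: 2 × 357 = 714
    C–H: 12 × 426 = 5112
    C=C: 2 × 625 = 1250
    O=O: 9 × 490 = 4410
    Σ(broken) = 11486 kJ
  Bonds formed (products):
    C=O: 12 × 777 = 9324
    O–H: 12 × 477 = 5724
    Σ(formed) = 15048 kJ
  ΔH_A = 11486 − 15048 = −3562 kJ
Reaction B:
  Bonds broken (reactants):
    N–H: 12 × 400 = 4800
    O=O: 3 × 490 = 1470
    Σ(broken) = 6270 kJ
  Bonds formed (products):
    N≡N: 2 × 964 = 1928
    O–H: 12 × 477 = 5724
    Σ(formed) = 7652 kJ
  ΔH_B = 6270 − 7652 = −1382 kJ
ΔH_A − ΔH_B = −2180 kJ, so reaction A has the more negative ΔH; |ΔH_A − ΔH_B| = 2180 kJ.

Reaction A, by 2180 kJ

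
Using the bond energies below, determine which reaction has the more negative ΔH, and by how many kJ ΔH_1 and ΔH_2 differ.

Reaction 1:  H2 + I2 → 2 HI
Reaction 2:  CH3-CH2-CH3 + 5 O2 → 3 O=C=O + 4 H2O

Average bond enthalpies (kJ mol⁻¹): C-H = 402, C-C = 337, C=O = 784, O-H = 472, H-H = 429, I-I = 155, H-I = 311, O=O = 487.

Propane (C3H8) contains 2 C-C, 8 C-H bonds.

Reaction 1:
  Bonds broken (reactants):
    H-H: 1 × 429 = 429
    I-I: 1 × 155 = 155
    Σ(broken) = 584 kJ
  Bonds formed (products):
    H-I: 2 × 311 = 622
    Σ(formed) = 622 kJ
  ΔH_1 = 584 − 622 = −38 kJ
Reaction 2:
  Bonds broken (reactants):
    C-C: 2 × 337 = 674
    C-H: 8 × 402 = 3216
    O=O: 5 × 487 = 2435
    Σ(broken) = 6325 kJ
  Bonds formed (products):
    C=O: 6 × 784 = 4704
    O-H: 8 × 472 = 3776
    Σ(formed) = 8480 kJ
  ΔH_2 = 6325 − 8480 = −2155 kJ
ΔH_1 − ΔH_2 = +2117 kJ, so reaction 2 has the more negative ΔH; |ΔH_1 − ΔH_2| = 2117 kJ.

Reaction 2, by 2117 kJ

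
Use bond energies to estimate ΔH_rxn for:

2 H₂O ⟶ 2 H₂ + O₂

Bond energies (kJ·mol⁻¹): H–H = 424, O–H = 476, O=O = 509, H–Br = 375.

Bonds broken (reactants):
  O–H: 4 × 476 = 1904
  Σ(broken) = 1904 kJ
Bonds formed (products):
  H–H: 2 × 424 = 848
  O=O: 1 × 509 = 509
  Σ(formed) = 1357 kJ
ΔH = Σ(broken) − Σ(formed) = 1904 − 1357 = +547 kJ

ΔH ≈ +547 kJ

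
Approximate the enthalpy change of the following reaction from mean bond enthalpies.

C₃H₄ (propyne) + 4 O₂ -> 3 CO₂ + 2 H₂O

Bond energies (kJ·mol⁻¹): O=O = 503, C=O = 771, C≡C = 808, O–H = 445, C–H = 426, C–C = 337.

Bonds broken (reactants):
  C≡C: 1 × 808 = 808
  C–C: 1 × 337 = 337
  C–H: 4 × 426 = 1704
  O=O: 4 × 503 = 2012
  Σ(broken) = 4861 kJ
Bonds formed (products):
  C=O: 6 × 771 = 4626
  O–H: 4 × 445 = 1780
  Σ(formed) = 6406 kJ
ΔH = Σ(broken) − Σ(formed) = 4861 − 6406 = −1545 kJ

ΔH ≈ −1545 kJ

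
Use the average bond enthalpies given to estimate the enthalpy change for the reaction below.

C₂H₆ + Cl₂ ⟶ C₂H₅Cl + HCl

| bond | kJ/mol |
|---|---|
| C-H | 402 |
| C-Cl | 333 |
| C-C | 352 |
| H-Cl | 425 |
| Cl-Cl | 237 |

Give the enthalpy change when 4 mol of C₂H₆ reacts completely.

Bonds broken (reactants):
  C-C: 1 × 352 = 352
  C-H: 6 × 402 = 2412
  Cl-Cl: 1 × 237 = 237
  Σ(broken) = 3001 kJ
Bonds formed (products):
  C-C: 1 × 352 = 352
  C-Cl: 1 × 333 = 333
  C-H: 5 × 402 = 2010
  H-Cl: 1 × 425 = 425
  Σ(formed) = 3120 kJ
ΔH = Σ(broken) − Σ(formed) = 3001 − 3120 = −119 kJ
For 4× the reaction as written: 4 × (−119) = −476 kJ

ΔH = −476 kJ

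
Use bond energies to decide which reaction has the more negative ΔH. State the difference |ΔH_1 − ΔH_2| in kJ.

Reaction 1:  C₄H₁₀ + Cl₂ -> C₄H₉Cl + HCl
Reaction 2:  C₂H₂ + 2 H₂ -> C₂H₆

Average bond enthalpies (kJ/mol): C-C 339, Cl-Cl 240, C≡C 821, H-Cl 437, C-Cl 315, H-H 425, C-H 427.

Reaction 1:
  Bonds broken (reactants):
    C-C: 3 × 339 = 1017
    C-H: 10 × 427 = 4270
    Cl-Cl: 1 × 240 = 240
    Σ(broken) = 5527 kJ
  Bonds formed (products):
    C-C: 3 × 339 = 1017
    C-Cl: 1 × 315 = 315
    C-H: 9 × 427 = 3843
    H-Cl: 1 × 437 = 437
    Σ(formed) = 5612 kJ
  ΔH_1 = 5527 − 5612 = −85 kJ
Reaction 2:
  Bonds broken (reactants):
    C≡C: 1 × 821 = 821
    C-H: 2 × 427 = 854
    H-H: 2 × 425 = 850
    Σ(broken) = 2525 kJ
  Bonds formed (products):
    C-C: 1 × 339 = 339
    C-H: 6 × 427 = 2562
    Σ(formed) = 2901 kJ
  ΔH_2 = 2525 − 2901 = −376 kJ
ΔH_1 − ΔH_2 = +291 kJ, so reaction 2 has the more negative ΔH; |ΔH_1 − ΔH_2| = 291 kJ.

Reaction 2, by 291 kJ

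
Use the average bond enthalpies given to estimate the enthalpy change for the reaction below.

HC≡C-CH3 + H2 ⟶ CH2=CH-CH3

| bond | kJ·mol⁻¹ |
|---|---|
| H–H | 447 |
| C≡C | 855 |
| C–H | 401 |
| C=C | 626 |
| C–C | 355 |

ΔH ≈ −126 kJ

Bonds broken (reactants):
  C≡C: 1 × 855 = 855
  C–C: 1 × 355 = 355
  C–H: 4 × 401 = 1604
  H–H: 1 × 447 = 447
  Σ(broken) = 3261 kJ
Bonds formed (products):
  C–C: 1 × 355 = 355
  C–H: 6 × 401 = 2406
  C=C: 1 × 626 = 626
  Σ(formed) = 3387 kJ
ΔH = Σ(broken) − Σ(formed) = 3261 − 3387 = −126 kJ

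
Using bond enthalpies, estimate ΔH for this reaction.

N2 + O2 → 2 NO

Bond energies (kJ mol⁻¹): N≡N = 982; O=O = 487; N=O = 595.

Bonds broken (reactants):
  N≡N: 1 × 982 = 982
  O=O: 1 × 487 = 487
  Σ(broken) = 1469 kJ
Bonds formed (products):
  N=O: 2 × 595 = 1190
  Σ(formed) = 1190 kJ
ΔH = Σ(broken) − Σ(formed) = 1469 − 1190 = +279 kJ

ΔH ≈ +279 kJ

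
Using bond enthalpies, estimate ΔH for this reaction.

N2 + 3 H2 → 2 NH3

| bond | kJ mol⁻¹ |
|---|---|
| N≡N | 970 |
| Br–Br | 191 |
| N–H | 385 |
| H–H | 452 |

Bonds broken (reactants):
  H–H: 3 × 452 = 1356
  N≡N: 1 × 970 = 970
  Σ(broken) = 2326 kJ
Bonds formed (products):
  N–H: 6 × 385 = 2310
  Σ(formed) = 2310 kJ
ΔH = Σ(broken) − Σ(formed) = 2326 − 2310 = +16 kJ

ΔH ≈ +16 kJ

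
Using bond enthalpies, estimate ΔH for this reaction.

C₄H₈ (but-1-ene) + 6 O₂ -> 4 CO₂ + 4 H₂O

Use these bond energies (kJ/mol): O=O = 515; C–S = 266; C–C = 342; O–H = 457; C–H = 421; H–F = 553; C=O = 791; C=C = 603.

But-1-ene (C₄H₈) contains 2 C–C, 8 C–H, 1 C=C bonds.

Bonds broken (reactants):
  C–C: 2 × 342 = 684
  C–H: 8 × 421 = 3368
  C=C: 1 × 603 = 603
  O=O: 6 × 515 = 3090
  Σ(broken) = 7745 kJ
Bonds formed (products):
  C=O: 8 × 791 = 6328
  O–H: 8 × 457 = 3656
  Σ(formed) = 9984 kJ
ΔH = Σ(broken) − Σ(formed) = 7745 − 9984 = −2239 kJ

ΔH ≈ −2239 kJ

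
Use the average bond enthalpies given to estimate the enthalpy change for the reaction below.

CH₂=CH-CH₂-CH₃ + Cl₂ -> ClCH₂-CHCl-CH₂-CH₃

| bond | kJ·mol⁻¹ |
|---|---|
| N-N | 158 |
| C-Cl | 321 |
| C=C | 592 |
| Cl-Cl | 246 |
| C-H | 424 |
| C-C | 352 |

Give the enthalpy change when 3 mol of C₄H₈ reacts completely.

Bonds broken (reactants):
  C-C: 2 × 352 = 704
  C-H: 8 × 424 = 3392
  C=C: 1 × 592 = 592
  Cl-Cl: 1 × 246 = 246
  Σ(broken) = 4934 kJ
Bonds formed (products):
  C-C: 3 × 352 = 1056
  C-Cl: 2 × 321 = 642
  C-H: 8 × 424 = 3392
  Σ(formed) = 5090 kJ
ΔH = Σ(broken) − Σ(formed) = 4934 − 5090 = −156 kJ
For 3× the reaction as written: 3 × (−156) = −468 kJ

ΔH = −468 kJ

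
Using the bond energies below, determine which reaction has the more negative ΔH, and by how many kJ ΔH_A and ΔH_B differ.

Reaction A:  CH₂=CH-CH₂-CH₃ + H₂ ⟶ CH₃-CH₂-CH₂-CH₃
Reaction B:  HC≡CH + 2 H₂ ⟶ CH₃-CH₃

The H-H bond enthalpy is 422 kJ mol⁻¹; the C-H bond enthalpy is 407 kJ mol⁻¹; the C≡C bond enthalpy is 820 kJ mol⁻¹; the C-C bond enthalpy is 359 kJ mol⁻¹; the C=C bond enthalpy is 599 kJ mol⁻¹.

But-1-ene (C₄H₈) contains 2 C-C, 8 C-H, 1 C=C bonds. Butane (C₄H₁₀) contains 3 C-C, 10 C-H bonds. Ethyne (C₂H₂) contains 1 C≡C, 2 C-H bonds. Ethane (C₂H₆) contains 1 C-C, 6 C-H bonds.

Reaction B, by 171 kJ

Reaction A:
  Bonds broken (reactants):
    C-C: 2 × 359 = 718
    C-H: 8 × 407 = 3256
    C=C: 1 × 599 = 599
    H-H: 1 × 422 = 422
    Σ(broken) = 4995 kJ
  Bonds formed (products):
    C-C: 3 × 359 = 1077
    C-H: 10 × 407 = 4070
    Σ(formed) = 5147 kJ
  ΔH_A = 4995 − 5147 = −152 kJ
Reaction B:
  Bonds broken (reactants):
    C≡C: 1 × 820 = 820
    C-H: 2 × 407 = 814
    H-H: 2 × 422 = 844
    Σ(broken) = 2478 kJ
  Bonds formed (products):
    C-C: 1 × 359 = 359
    C-H: 6 × 407 = 2442
    Σ(formed) = 2801 kJ
  ΔH_B = 2478 − 2801 = −323 kJ
ΔH_A − ΔH_B = +171 kJ, so reaction B has the more negative ΔH; |ΔH_A − ΔH_B| = 171 kJ.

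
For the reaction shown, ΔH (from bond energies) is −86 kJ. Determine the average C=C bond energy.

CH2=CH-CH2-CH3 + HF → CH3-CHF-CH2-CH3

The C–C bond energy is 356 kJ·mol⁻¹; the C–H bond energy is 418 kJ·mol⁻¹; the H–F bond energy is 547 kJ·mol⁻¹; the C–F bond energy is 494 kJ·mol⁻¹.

Let D be the C=C bond energy.
Σ(broken) = 2×356 + 8×418 + 1×D + 1×547 = 4603 + D
Σ(formed) = 3×356 + 1×494 + 9×418 = 5324
ΔH = Σ(broken) − Σ(formed) = (4603 + D) − (5324) = −721 + D
Setting this equal to −86 kJ gives D = 635 kJ/mol.

D(C=C) ≈ 635 kJ/mol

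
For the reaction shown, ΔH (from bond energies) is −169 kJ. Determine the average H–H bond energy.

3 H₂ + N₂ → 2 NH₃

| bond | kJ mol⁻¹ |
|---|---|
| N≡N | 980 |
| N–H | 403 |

Let D be the H–H bond energy.
Σ(broken) = 3×D + 1×980 = 980 + 3D
Σ(formed) = 6×403 = 2418
ΔH = Σ(broken) − Σ(formed) = (980 + 3D) − (2418) = −1438 + 3D
Setting this equal to −169 kJ gives 3D = 1269, so D = 423 kJ/mol.

D(H–H) ≈ 423 kJ/mol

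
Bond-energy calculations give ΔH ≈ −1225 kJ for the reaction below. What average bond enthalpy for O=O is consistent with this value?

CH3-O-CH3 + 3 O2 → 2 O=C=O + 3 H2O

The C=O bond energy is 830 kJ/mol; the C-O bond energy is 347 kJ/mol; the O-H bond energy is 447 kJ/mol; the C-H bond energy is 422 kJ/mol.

Let D be the O=O bond energy.
Σ(broken) = 6×422 + 2×347 + 3×D = 3226 + 3D
Σ(formed) = 4×830 + 6×447 = 6002
ΔH = Σ(broken) − Σ(formed) = (3226 + 3D) − (6002) = −2776 + 3D
Setting this equal to −1225 kJ gives 3D = 1551, so D = 517 kJ/mol.

D(O=O) ≈ 517 kJ/mol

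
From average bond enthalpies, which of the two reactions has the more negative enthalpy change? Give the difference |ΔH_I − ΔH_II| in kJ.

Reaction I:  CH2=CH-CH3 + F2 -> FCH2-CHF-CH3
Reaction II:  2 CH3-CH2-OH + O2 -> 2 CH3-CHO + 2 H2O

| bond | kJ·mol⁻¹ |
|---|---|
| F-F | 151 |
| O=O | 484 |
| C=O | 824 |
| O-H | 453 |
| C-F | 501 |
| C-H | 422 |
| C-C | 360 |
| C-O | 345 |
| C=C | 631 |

Reaction I, by 44 kJ

Reaction I:
  Bonds broken (reactants):
    C-C: 1 × 360 = 360
    C-H: 6 × 422 = 2532
    C=C: 1 × 631 = 631
    F-F: 1 × 151 = 151
    Σ(broken) = 3674 kJ
  Bonds formed (products):
    C-C: 2 × 360 = 720
    C-F: 2 × 501 = 1002
    C-H: 6 × 422 = 2532
    Σ(formed) = 4254 kJ
  ΔH_I = 3674 − 4254 = −580 kJ
Reaction II:
  Bonds broken (reactants):
    C-C: 2 × 360 = 720
    C-H: 10 × 422 = 4220
    C-O: 2 × 345 = 690
    O-H: 2 × 453 = 906
    O=O: 1 × 484 = 484
    Σ(broken) = 7020 kJ
  Bonds formed (products):
    C-C: 2 × 360 = 720
    C-H: 8 × 422 = 3376
    C=O: 2 × 824 = 1648
    O-H: 4 × 453 = 1812
    Σ(formed) = 7556 kJ
  ΔH_II = 7020 − 7556 = −536 kJ
ΔH_I − ΔH_II = −44 kJ, so reaction I has the more negative ΔH; |ΔH_I − ΔH_II| = 44 kJ.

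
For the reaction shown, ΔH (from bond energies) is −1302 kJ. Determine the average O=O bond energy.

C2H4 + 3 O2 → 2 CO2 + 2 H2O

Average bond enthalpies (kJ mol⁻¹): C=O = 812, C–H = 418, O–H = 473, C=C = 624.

Let D be the O=O bond energy.
Σ(broken) = 4×418 + 1×624 + 3×D = 2296 + 3D
Σ(formed) = 4×812 + 4×473 = 5140
ΔH = Σ(broken) − Σ(formed) = (2296 + 3D) − (5140) = −2844 + 3D
Setting this equal to −1302 kJ gives 3D = 1542, so D = 514 kJ/mol.

D(O=O) ≈ 514 kJ/mol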